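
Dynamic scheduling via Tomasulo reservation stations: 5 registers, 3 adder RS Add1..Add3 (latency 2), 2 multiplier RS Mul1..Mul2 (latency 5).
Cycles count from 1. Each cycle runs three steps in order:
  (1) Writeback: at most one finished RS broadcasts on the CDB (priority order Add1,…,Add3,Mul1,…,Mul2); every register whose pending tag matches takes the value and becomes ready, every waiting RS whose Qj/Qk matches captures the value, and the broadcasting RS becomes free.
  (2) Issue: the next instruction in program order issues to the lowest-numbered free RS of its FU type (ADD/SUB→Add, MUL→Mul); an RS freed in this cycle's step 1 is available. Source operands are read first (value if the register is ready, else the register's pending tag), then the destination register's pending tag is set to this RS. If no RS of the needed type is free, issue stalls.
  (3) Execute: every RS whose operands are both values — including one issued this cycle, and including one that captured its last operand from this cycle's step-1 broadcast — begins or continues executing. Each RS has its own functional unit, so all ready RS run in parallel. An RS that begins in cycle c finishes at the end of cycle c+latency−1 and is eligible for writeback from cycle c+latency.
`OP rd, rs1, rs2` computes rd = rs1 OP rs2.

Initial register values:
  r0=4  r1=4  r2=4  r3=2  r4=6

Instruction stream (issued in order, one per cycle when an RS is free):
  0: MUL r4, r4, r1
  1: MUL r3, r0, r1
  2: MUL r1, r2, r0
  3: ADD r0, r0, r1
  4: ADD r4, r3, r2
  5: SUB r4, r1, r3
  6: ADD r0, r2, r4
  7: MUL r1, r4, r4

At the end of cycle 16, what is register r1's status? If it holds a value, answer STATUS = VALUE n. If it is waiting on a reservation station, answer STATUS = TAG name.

  c1: issue MUL r4<-Mul1  regs: r0:4,r1:4,r2:4,r3:2,r4:Mul1
  c2: issue MUL r3<-Mul2  regs: r0:4,r1:4,r2:4,r3:Mul2,r4:Mul1
  c3: stall  regs: r0:4,r1:4,r2:4,r3:Mul2,r4:Mul1
  c4: stall  regs: r0:4,r1:4,r2:4,r3:Mul2,r4:Mul1
  c5: stall  regs: r0:4,r1:4,r2:4,r3:Mul2,r4:Mul1
  c6: CDB Mul1=24; issue MUL r1<-Mul1  regs: r0:4,r1:Mul1,r2:4,r3:Mul2,r4:24
  c7: CDB Mul2=16; issue ADD r0<-Add1  regs: r0:Add1,r1:Mul1,r2:4,r3:16,r4:24
  c8: issue ADD r4<-Add2  regs: r0:Add1,r1:Mul1,r2:4,r3:16,r4:Add2
  c9: issue SUB r4<-Add3  regs: r0:Add1,r1:Mul1,r2:4,r3:16,r4:Add3
  c10: CDB Add2=20; issue ADD r0<-Add2  regs: r0:Add2,r1:Mul1,r2:4,r3:16,r4:Add3
  c11: CDB Mul1=16; issue MUL r1<-Mul1  regs: r0:Add2,r1:Mul1,r2:4,r3:16,r4:Add3
  c12: -  regs: r0:Add2,r1:Mul1,r2:4,r3:16,r4:Add3
  c13: CDB Add1=20  regs: r0:Add2,r1:Mul1,r2:4,r3:16,r4:Add3
  c14: CDB Add3=0  regs: r0:Add2,r1:Mul1,r2:4,r3:16,r4:0
  c15: -  regs: r0:Add2,r1:Mul1,r2:4,r3:16,r4:0
  c16: CDB Add2=4  regs: r0:4,r1:Mul1,r2:4,r3:16,r4:0

STATUS = TAG Mul1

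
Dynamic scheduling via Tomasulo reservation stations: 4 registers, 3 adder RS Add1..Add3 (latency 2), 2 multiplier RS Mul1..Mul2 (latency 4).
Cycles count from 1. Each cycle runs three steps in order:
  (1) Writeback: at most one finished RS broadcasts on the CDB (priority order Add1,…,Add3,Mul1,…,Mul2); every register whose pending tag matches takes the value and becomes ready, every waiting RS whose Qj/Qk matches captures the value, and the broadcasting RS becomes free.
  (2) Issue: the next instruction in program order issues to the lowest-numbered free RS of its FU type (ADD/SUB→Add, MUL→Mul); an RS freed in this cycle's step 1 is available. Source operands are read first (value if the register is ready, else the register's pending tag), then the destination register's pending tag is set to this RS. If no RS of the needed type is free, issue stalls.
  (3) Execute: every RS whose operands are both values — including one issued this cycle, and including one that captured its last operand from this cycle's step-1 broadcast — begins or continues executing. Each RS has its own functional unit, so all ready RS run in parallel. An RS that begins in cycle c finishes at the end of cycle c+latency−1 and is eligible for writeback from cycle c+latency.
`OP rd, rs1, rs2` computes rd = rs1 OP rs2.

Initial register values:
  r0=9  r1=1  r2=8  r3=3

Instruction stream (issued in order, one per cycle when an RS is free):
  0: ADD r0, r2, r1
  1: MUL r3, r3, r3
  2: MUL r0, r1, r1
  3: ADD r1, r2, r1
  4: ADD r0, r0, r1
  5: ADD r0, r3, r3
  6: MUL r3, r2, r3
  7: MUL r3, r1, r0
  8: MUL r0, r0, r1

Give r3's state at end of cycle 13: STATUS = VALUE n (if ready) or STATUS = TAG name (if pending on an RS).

STATUS = VALUE 162

cycle 1: issue ADD r0<-Add1 // r0:Add1,r1:1,r2:8,r3:3
cycle 2: issue MUL r3<-Mul1 // r0:Add1,r1:1,r2:8,r3:Mul1
cycle 3: CDB Add1=9; issue MUL r0<-Mul2 // r0:Mul2,r1:1,r2:8,r3:Mul1
cycle 4: issue ADD r1<-Add1 // r0:Mul2,r1:Add1,r2:8,r3:Mul1
cycle 5: issue ADD r0<-Add2 // r0:Add2,r1:Add1,r2:8,r3:Mul1
cycle 6: CDB Add1=9; issue ADD r0<-Add1 // r0:Add1,r1:9,r2:8,r3:Mul1
cycle 7: CDB Mul1=9; issue MUL r3<-Mul1 // r0:Add1,r1:9,r2:8,r3:Mul1
cycle 8: CDB Mul2=1; issue MUL r3<-Mul2 // r0:Add1,r1:9,r2:8,r3:Mul2
cycle 9: CDB Add1=18; stall // r0:18,r1:9,r2:8,r3:Mul2
cycle 10: CDB Add2=10; stall // r0:18,r1:9,r2:8,r3:Mul2
cycle 11: CDB Mul1=72; issue MUL r0<-Mul1 // r0:Mul1,r1:9,r2:8,r3:Mul2
cycle 12: - // r0:Mul1,r1:9,r2:8,r3:Mul2
cycle 13: CDB Mul2=162 // r0:Mul1,r1:9,r2:8,r3:162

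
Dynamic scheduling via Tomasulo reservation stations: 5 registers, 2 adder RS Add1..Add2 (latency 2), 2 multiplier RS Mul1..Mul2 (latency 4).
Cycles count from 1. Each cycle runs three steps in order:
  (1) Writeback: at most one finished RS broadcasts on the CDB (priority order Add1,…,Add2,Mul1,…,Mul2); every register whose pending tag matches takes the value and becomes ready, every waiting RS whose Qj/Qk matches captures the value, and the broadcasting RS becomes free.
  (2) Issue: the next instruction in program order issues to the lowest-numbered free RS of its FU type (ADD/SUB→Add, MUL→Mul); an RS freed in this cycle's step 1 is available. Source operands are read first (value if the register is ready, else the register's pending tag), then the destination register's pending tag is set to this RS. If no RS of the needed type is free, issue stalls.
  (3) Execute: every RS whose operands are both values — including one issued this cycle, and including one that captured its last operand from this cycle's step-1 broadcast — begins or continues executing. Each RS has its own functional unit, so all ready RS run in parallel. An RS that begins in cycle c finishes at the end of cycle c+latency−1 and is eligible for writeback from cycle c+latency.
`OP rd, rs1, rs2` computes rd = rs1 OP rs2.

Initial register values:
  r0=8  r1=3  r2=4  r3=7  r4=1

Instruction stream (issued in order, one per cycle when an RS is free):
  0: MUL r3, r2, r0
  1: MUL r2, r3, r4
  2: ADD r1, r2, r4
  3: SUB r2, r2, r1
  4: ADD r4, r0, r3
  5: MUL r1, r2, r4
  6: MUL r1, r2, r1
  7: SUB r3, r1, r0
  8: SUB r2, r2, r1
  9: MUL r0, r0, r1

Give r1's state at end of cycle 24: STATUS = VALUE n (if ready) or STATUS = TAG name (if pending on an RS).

STATUS = VALUE 40

cycle 1: issue MUL r3<-Mul1 // r0:8,r1:3,r2:4,r3:Mul1,r4:1
cycle 2: issue MUL r2<-Mul2 // r0:8,r1:3,r2:Mul2,r3:Mul1,r4:1
cycle 3: issue ADD r1<-Add1 // r0:8,r1:Add1,r2:Mul2,r3:Mul1,r4:1
cycle 4: issue SUB r2<-Add2 // r0:8,r1:Add1,r2:Add2,r3:Mul1,r4:1
cycle 5: CDB Mul1=32; stall // r0:8,r1:Add1,r2:Add2,r3:32,r4:1
cycle 6: stall // r0:8,r1:Add1,r2:Add2,r3:32,r4:1
cycle 7: stall // r0:8,r1:Add1,r2:Add2,r3:32,r4:1
cycle 8: stall // r0:8,r1:Add1,r2:Add2,r3:32,r4:1
cycle 9: CDB Mul2=32; stall // r0:8,r1:Add1,r2:Add2,r3:32,r4:1
cycle 10: stall // r0:8,r1:Add1,r2:Add2,r3:32,r4:1
cycle 11: CDB Add1=33; issue ADD r4<-Add1 // r0:8,r1:33,r2:Add2,r3:32,r4:Add1
cycle 12: issue MUL r1<-Mul1 // r0:8,r1:Mul1,r2:Add2,r3:32,r4:Add1
cycle 13: CDB Add1=40; issue MUL r1<-Mul2 // r0:8,r1:Mul2,r2:Add2,r3:32,r4:40
cycle 14: CDB Add2=-1; issue SUB r3<-Add1 // r0:8,r1:Mul2,r2:-1,r3:Add1,r4:40
cycle 15: issue SUB r2<-Add2 // r0:8,r1:Mul2,r2:Add2,r3:Add1,r4:40
cycle 16: stall // r0:8,r1:Mul2,r2:Add2,r3:Add1,r4:40
cycle 17: stall // r0:8,r1:Mul2,r2:Add2,r3:Add1,r4:40
cycle 18: CDB Mul1=-40; issue MUL r0<-Mul1 // r0:Mul1,r1:Mul2,r2:Add2,r3:Add1,r4:40
cycle 19: - // r0:Mul1,r1:Mul2,r2:Add2,r3:Add1,r4:40
cycle 20: - // r0:Mul1,r1:Mul2,r2:Add2,r3:Add1,r4:40
cycle 21: - // r0:Mul1,r1:Mul2,r2:Add2,r3:Add1,r4:40
cycle 22: CDB Mul2=40 // r0:Mul1,r1:40,r2:Add2,r3:Add1,r4:40
cycle 23: - // r0:Mul1,r1:40,r2:Add2,r3:Add1,r4:40
cycle 24: CDB Add1=32 // r0:Mul1,r1:40,r2:Add2,r3:32,r4:40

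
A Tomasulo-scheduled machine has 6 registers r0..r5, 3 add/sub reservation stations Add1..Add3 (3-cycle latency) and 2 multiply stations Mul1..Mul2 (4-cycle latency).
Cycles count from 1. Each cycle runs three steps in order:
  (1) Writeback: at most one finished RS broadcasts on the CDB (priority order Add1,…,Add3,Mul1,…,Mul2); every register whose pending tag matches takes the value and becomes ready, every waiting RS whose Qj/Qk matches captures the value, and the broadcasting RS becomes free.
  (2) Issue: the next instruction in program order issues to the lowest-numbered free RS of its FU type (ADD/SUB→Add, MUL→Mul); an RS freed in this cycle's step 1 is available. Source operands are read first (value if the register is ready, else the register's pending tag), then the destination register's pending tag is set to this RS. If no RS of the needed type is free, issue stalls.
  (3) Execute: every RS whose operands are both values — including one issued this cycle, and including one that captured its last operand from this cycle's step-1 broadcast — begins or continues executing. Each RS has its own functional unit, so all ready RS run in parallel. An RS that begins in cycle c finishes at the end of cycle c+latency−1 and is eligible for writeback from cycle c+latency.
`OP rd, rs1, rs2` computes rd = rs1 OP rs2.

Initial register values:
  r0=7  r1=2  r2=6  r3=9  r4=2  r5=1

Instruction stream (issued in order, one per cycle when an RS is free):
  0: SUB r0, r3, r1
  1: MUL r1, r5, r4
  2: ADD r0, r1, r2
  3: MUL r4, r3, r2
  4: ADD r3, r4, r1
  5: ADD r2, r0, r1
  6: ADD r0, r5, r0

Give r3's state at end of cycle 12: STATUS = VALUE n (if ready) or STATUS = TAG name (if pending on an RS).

c1: issue SUB r0<-Add1 | r0:Add1,r1:2,r2:6,r3:9,r4:2,r5:1
c2: issue MUL r1<-Mul1 | r0:Add1,r1:Mul1,r2:6,r3:9,r4:2,r5:1
c3: issue ADD r0<-Add2 | r0:Add2,r1:Mul1,r2:6,r3:9,r4:2,r5:1
c4: CDB Add1=7; issue MUL r4<-Mul2 | r0:Add2,r1:Mul1,r2:6,r3:9,r4:Mul2,r5:1
c5: issue ADD r3<-Add1 | r0:Add2,r1:Mul1,r2:6,r3:Add1,r4:Mul2,r5:1
c6: CDB Mul1=2; issue ADD r2<-Add3 | r0:Add2,r1:2,r2:Add3,r3:Add1,r4:Mul2,r5:1
c7: stall | r0:Add2,r1:2,r2:Add3,r3:Add1,r4:Mul2,r5:1
c8: CDB Mul2=54; stall | r0:Add2,r1:2,r2:Add3,r3:Add1,r4:54,r5:1
c9: CDB Add2=8; issue ADD r0<-Add2 | r0:Add2,r1:2,r2:Add3,r3:Add1,r4:54,r5:1
c10: - | r0:Add2,r1:2,r2:Add3,r3:Add1,r4:54,r5:1
c11: CDB Add1=56 | r0:Add2,r1:2,r2:Add3,r3:56,r4:54,r5:1
c12: CDB Add2=9 | r0:9,r1:2,r2:Add3,r3:56,r4:54,r5:1

STATUS = VALUE 56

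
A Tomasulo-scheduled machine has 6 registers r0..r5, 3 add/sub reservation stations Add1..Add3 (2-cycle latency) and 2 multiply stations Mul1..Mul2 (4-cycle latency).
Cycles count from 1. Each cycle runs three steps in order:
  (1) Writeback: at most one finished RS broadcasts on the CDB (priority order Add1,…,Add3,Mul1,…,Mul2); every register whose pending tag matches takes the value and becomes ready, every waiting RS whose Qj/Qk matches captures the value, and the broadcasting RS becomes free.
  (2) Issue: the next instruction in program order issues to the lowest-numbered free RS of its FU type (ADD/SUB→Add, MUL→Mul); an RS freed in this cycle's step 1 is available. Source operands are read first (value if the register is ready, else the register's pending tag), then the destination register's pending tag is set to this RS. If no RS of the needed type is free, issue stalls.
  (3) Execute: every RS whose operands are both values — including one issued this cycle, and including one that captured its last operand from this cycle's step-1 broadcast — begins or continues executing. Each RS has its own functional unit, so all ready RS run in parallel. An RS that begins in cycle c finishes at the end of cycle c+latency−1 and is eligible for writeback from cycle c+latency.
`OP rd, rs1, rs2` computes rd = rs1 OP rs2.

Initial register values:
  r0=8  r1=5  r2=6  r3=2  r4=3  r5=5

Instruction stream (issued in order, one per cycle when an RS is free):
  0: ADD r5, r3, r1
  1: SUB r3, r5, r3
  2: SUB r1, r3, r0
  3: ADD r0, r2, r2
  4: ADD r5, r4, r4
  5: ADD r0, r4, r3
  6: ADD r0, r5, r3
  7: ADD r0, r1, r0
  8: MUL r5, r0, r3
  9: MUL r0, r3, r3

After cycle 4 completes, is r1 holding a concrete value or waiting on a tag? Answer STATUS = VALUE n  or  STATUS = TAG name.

  c1: issue ADD r5<-Add1  regs: r0:8,r1:5,r2:6,r3:2,r4:3,r5:Add1
  c2: issue SUB r3<-Add2  regs: r0:8,r1:5,r2:6,r3:Add2,r4:3,r5:Add1
  c3: CDB Add1=7; issue SUB r1<-Add1  regs: r0:8,r1:Add1,r2:6,r3:Add2,r4:3,r5:7
  c4: issue ADD r0<-Add3  regs: r0:Add3,r1:Add1,r2:6,r3:Add2,r4:3,r5:7

STATUS = TAG Add1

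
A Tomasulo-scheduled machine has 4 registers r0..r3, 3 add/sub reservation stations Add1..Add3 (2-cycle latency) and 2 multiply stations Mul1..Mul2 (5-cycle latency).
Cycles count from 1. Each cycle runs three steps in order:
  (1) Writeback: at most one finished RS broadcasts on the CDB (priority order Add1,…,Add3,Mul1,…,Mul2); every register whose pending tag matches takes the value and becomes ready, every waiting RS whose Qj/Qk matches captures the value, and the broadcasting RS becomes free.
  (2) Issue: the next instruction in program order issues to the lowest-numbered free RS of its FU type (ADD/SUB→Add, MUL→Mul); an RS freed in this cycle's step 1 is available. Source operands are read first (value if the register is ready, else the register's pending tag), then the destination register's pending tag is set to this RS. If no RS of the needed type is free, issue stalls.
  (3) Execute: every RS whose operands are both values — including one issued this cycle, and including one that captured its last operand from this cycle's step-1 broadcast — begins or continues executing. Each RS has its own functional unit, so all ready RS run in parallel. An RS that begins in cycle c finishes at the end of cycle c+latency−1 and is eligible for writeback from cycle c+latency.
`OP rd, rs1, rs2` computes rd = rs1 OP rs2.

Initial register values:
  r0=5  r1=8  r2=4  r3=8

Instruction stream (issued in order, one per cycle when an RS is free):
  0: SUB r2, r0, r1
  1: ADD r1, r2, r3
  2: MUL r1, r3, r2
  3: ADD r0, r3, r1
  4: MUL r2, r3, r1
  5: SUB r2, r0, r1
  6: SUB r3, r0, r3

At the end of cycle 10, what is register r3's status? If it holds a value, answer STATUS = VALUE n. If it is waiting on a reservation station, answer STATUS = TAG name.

cycle 1: issue SUB r2<-Add1 // r0:5,r1:8,r2:Add1,r3:8
cycle 2: issue ADD r1<-Add2 // r0:5,r1:Add2,r2:Add1,r3:8
cycle 3: CDB Add1=-3; issue MUL r1<-Mul1 // r0:5,r1:Mul1,r2:-3,r3:8
cycle 4: issue ADD r0<-Add1 // r0:Add1,r1:Mul1,r2:-3,r3:8
cycle 5: CDB Add2=5; issue MUL r2<-Mul2 // r0:Add1,r1:Mul1,r2:Mul2,r3:8
cycle 6: issue SUB r2<-Add2 // r0:Add1,r1:Mul1,r2:Add2,r3:8
cycle 7: issue SUB r3<-Add3 // r0:Add1,r1:Mul1,r2:Add2,r3:Add3
cycle 8: CDB Mul1=-24 // r0:Add1,r1:-24,r2:Add2,r3:Add3
cycle 9: - // r0:Add1,r1:-24,r2:Add2,r3:Add3
cycle 10: CDB Add1=-16 // r0:-16,r1:-24,r2:Add2,r3:Add3

STATUS = TAG Add3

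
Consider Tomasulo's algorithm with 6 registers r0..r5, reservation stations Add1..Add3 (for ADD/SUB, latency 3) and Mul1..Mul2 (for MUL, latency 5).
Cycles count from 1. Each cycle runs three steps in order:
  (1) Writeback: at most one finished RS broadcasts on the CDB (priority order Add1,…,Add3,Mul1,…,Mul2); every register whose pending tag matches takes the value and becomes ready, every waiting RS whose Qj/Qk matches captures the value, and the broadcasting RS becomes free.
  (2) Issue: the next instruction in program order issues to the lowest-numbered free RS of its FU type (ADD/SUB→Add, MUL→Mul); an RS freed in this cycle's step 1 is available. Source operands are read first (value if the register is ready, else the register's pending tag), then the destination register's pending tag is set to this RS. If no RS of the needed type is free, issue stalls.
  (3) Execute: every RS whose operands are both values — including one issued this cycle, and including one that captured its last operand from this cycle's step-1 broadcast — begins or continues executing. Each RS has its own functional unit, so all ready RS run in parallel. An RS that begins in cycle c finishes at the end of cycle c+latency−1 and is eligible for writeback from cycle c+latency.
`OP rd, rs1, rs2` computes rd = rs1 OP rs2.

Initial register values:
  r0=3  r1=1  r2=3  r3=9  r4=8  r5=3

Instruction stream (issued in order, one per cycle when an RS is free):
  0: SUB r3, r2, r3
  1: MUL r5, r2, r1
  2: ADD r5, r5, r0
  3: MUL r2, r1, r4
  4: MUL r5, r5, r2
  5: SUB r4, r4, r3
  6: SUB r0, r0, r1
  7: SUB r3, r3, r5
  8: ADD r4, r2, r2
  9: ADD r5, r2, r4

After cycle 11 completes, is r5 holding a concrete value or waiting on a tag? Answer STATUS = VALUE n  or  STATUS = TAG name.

STATUS = TAG Mul1

c1: issue SUB r3<-Add1 | r0:3,r1:1,r2:3,r3:Add1,r4:8,r5:3
c2: issue MUL r5<-Mul1 | r0:3,r1:1,r2:3,r3:Add1,r4:8,r5:Mul1
c3: issue ADD r5<-Add2 | r0:3,r1:1,r2:3,r3:Add1,r4:8,r5:Add2
c4: CDB Add1=-6; issue MUL r2<-Mul2 | r0:3,r1:1,r2:Mul2,r3:-6,r4:8,r5:Add2
c5: stall | r0:3,r1:1,r2:Mul2,r3:-6,r4:8,r5:Add2
c6: stall | r0:3,r1:1,r2:Mul2,r3:-6,r4:8,r5:Add2
c7: CDB Mul1=3; issue MUL r5<-Mul1 | r0:3,r1:1,r2:Mul2,r3:-6,r4:8,r5:Mul1
c8: issue SUB r4<-Add1 | r0:3,r1:1,r2:Mul2,r3:-6,r4:Add1,r5:Mul1
c9: CDB Mul2=8; issue SUB r0<-Add3 | r0:Add3,r1:1,r2:8,r3:-6,r4:Add1,r5:Mul1
c10: CDB Add2=6; issue SUB r3<-Add2 | r0:Add3,r1:1,r2:8,r3:Add2,r4:Add1,r5:Mul1
c11: CDB Add1=14; issue ADD r4<-Add1 | r0:Add3,r1:1,r2:8,r3:Add2,r4:Add1,r5:Mul1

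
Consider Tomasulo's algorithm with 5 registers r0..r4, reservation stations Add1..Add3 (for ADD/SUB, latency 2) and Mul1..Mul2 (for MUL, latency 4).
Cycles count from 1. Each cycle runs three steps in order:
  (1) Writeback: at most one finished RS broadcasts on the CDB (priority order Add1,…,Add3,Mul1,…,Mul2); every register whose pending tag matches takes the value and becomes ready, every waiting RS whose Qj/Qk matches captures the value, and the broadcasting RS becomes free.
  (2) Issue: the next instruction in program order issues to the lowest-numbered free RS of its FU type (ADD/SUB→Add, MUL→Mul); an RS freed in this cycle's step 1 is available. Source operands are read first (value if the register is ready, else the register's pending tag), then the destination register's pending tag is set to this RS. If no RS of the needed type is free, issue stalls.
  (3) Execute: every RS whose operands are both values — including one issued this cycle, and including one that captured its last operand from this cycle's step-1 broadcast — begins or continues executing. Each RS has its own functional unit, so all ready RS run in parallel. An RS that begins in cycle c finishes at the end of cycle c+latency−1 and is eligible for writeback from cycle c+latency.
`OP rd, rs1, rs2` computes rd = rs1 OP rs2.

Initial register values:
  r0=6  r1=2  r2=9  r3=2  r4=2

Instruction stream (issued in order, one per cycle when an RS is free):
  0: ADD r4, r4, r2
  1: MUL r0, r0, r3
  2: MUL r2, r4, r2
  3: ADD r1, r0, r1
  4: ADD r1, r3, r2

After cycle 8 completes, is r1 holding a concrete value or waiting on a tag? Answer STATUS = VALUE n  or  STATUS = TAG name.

STATUS = TAG Add2

cycle 1: issue ADD r4<-Add1 // r0:6,r1:2,r2:9,r3:2,r4:Add1
cycle 2: issue MUL r0<-Mul1 // r0:Mul1,r1:2,r2:9,r3:2,r4:Add1
cycle 3: CDB Add1=11; issue MUL r2<-Mul2 // r0:Mul1,r1:2,r2:Mul2,r3:2,r4:11
cycle 4: issue ADD r1<-Add1 // r0:Mul1,r1:Add1,r2:Mul2,r3:2,r4:11
cycle 5: issue ADD r1<-Add2 // r0:Mul1,r1:Add2,r2:Mul2,r3:2,r4:11
cycle 6: CDB Mul1=12 // r0:12,r1:Add2,r2:Mul2,r3:2,r4:11
cycle 7: CDB Mul2=99 // r0:12,r1:Add2,r2:99,r3:2,r4:11
cycle 8: CDB Add1=14 // r0:12,r1:Add2,r2:99,r3:2,r4:11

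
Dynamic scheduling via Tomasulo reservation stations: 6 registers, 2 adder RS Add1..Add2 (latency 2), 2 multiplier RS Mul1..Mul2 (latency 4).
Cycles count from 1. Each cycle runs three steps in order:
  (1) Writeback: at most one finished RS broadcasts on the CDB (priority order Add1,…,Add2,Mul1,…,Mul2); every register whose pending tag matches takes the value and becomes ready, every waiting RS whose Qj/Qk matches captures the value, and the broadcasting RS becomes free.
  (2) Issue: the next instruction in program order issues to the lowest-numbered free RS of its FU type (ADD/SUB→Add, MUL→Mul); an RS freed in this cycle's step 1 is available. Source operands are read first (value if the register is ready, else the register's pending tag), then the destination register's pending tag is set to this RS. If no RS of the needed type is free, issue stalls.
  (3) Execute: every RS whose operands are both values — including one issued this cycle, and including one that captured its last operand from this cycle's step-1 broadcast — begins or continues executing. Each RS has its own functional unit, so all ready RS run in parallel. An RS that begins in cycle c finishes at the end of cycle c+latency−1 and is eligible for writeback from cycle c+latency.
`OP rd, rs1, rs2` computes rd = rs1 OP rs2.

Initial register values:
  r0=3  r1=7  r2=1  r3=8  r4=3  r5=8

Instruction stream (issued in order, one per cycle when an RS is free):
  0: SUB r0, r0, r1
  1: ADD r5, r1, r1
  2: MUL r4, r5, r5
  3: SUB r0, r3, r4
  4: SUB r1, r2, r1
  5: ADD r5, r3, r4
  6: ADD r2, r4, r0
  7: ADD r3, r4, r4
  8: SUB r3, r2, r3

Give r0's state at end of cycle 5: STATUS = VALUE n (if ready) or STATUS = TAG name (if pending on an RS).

  c1: issue SUB r0<-Add1  regs: r0:Add1,r1:7,r2:1,r3:8,r4:3,r5:8
  c2: issue ADD r5<-Add2  regs: r0:Add1,r1:7,r2:1,r3:8,r4:3,r5:Add2
  c3: CDB Add1=-4; issue MUL r4<-Mul1  regs: r0:-4,r1:7,r2:1,r3:8,r4:Mul1,r5:Add2
  c4: CDB Add2=14; issue SUB r0<-Add1  regs: r0:Add1,r1:7,r2:1,r3:8,r4:Mul1,r5:14
  c5: issue SUB r1<-Add2  regs: r0:Add1,r1:Add2,r2:1,r3:8,r4:Mul1,r5:14

STATUS = TAG Add1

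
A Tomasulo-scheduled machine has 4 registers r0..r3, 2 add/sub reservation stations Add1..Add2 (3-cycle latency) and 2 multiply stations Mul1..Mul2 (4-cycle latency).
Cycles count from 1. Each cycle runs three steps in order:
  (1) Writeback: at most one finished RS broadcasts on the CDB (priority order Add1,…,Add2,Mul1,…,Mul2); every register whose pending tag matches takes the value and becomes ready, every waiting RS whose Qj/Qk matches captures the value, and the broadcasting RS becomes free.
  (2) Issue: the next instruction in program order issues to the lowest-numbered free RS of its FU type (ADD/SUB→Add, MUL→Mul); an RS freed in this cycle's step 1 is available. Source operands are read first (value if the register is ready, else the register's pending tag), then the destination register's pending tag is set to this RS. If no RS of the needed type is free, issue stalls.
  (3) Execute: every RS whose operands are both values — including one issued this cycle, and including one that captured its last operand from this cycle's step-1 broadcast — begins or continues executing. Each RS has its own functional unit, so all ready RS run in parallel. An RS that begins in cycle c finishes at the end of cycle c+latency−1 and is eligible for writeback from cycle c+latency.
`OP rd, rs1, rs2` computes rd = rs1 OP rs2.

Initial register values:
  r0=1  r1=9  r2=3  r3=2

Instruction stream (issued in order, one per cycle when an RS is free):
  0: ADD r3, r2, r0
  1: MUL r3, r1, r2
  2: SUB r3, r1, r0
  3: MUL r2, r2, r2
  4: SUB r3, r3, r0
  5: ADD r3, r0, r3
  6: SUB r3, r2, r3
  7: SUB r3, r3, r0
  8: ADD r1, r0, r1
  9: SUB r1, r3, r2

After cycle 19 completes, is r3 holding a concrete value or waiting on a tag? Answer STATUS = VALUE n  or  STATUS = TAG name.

c1: issue ADD r3<-Add1 | r0:1,r1:9,r2:3,r3:Add1
c2: issue MUL r3<-Mul1 | r0:1,r1:9,r2:3,r3:Mul1
c3: issue SUB r3<-Add2 | r0:1,r1:9,r2:3,r3:Add2
c4: CDB Add1=4; issue MUL r2<-Mul2 | r0:1,r1:9,r2:Mul2,r3:Add2
c5: issue SUB r3<-Add1 | r0:1,r1:9,r2:Mul2,r3:Add1
c6: CDB Add2=8; issue ADD r3<-Add2 | r0:1,r1:9,r2:Mul2,r3:Add2
c7: CDB Mul1=27; stall | r0:1,r1:9,r2:Mul2,r3:Add2
c8: CDB Mul2=9; stall | r0:1,r1:9,r2:9,r3:Add2
c9: CDB Add1=7; issue SUB r3<-Add1 | r0:1,r1:9,r2:9,r3:Add1
c10: stall | r0:1,r1:9,r2:9,r3:Add1
c11: stall | r0:1,r1:9,r2:9,r3:Add1
c12: CDB Add2=8; issue SUB r3<-Add2 | r0:1,r1:9,r2:9,r3:Add2
c13: stall | r0:1,r1:9,r2:9,r3:Add2
c14: stall | r0:1,r1:9,r2:9,r3:Add2
c15: CDB Add1=1; issue ADD r1<-Add1 | r0:1,r1:Add1,r2:9,r3:Add2
c16: stall | r0:1,r1:Add1,r2:9,r3:Add2
c17: stall | r0:1,r1:Add1,r2:9,r3:Add2
c18: CDB Add1=10; issue SUB r1<-Add1 | r0:1,r1:Add1,r2:9,r3:Add2
c19: CDB Add2=0 | r0:1,r1:Add1,r2:9,r3:0

STATUS = VALUE 0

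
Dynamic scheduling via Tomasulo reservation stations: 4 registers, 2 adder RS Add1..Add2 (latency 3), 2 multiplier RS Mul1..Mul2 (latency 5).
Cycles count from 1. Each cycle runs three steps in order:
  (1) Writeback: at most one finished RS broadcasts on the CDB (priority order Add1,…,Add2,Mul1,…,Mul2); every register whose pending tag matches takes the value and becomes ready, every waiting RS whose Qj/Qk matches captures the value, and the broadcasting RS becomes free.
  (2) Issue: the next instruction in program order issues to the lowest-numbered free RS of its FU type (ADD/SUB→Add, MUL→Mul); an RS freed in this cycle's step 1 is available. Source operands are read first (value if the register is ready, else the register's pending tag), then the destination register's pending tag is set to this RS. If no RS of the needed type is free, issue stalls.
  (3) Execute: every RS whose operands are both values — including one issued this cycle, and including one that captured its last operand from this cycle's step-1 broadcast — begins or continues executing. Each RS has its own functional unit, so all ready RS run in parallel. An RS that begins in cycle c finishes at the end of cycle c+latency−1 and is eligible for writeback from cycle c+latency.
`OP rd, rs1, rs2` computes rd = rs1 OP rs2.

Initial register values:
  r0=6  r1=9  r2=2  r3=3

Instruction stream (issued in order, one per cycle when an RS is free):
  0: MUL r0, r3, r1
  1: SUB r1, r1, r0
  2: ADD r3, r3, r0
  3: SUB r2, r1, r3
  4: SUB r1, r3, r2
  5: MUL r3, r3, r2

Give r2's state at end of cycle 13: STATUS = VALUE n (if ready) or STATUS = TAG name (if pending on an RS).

STATUS = VALUE -48

  c1: issue MUL r0<-Mul1  regs: r0:Mul1,r1:9,r2:2,r3:3
  c2: issue SUB r1<-Add1  regs: r0:Mul1,r1:Add1,r2:2,r3:3
  c3: issue ADD r3<-Add2  regs: r0:Mul1,r1:Add1,r2:2,r3:Add2
  c4: stall  regs: r0:Mul1,r1:Add1,r2:2,r3:Add2
  c5: stall  regs: r0:Mul1,r1:Add1,r2:2,r3:Add2
  c6: CDB Mul1=27; stall  regs: r0:27,r1:Add1,r2:2,r3:Add2
  c7: stall  regs: r0:27,r1:Add1,r2:2,r3:Add2
  c8: stall  regs: r0:27,r1:Add1,r2:2,r3:Add2
  c9: CDB Add1=-18; issue SUB r2<-Add1  regs: r0:27,r1:-18,r2:Add1,r3:Add2
  c10: CDB Add2=30; issue SUB r1<-Add2  regs: r0:27,r1:Add2,r2:Add1,r3:30
  c11: issue MUL r3<-Mul1  regs: r0:27,r1:Add2,r2:Add1,r3:Mul1
  c12: -  regs: r0:27,r1:Add2,r2:Add1,r3:Mul1
  c13: CDB Add1=-48  regs: r0:27,r1:Add2,r2:-48,r3:Mul1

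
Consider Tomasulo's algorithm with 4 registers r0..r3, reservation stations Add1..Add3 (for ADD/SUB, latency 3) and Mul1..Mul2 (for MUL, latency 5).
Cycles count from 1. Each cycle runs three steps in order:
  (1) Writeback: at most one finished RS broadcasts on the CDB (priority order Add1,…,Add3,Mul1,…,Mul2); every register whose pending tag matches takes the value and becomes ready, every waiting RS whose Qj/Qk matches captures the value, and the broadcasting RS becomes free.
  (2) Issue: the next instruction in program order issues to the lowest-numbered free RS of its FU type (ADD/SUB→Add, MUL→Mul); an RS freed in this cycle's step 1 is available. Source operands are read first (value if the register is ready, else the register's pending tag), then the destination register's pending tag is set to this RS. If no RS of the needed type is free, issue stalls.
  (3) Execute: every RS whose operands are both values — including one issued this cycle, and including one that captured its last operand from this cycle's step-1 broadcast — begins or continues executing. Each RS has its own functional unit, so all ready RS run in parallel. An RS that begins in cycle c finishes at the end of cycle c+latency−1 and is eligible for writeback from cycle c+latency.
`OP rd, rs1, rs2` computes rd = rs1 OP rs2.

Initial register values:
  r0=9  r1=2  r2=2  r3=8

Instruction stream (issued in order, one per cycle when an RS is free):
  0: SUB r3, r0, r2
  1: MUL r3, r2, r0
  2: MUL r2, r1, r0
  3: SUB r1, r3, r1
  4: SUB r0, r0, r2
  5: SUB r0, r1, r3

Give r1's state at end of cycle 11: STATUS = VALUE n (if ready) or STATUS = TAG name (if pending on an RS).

STATUS = VALUE 16

c1: issue SUB r3<-Add1 | r0:9,r1:2,r2:2,r3:Add1
c2: issue MUL r3<-Mul1 | r0:9,r1:2,r2:2,r3:Mul1
c3: issue MUL r2<-Mul2 | r0:9,r1:2,r2:Mul2,r3:Mul1
c4: CDB Add1=7; issue SUB r1<-Add1 | r0:9,r1:Add1,r2:Mul2,r3:Mul1
c5: issue SUB r0<-Add2 | r0:Add2,r1:Add1,r2:Mul2,r3:Mul1
c6: issue SUB r0<-Add3 | r0:Add3,r1:Add1,r2:Mul2,r3:Mul1
c7: CDB Mul1=18 | r0:Add3,r1:Add1,r2:Mul2,r3:18
c8: CDB Mul2=18 | r0:Add3,r1:Add1,r2:18,r3:18
c9: - | r0:Add3,r1:Add1,r2:18,r3:18
c10: CDB Add1=16 | r0:Add3,r1:16,r2:18,r3:18
c11: CDB Add2=-9 | r0:Add3,r1:16,r2:18,r3:18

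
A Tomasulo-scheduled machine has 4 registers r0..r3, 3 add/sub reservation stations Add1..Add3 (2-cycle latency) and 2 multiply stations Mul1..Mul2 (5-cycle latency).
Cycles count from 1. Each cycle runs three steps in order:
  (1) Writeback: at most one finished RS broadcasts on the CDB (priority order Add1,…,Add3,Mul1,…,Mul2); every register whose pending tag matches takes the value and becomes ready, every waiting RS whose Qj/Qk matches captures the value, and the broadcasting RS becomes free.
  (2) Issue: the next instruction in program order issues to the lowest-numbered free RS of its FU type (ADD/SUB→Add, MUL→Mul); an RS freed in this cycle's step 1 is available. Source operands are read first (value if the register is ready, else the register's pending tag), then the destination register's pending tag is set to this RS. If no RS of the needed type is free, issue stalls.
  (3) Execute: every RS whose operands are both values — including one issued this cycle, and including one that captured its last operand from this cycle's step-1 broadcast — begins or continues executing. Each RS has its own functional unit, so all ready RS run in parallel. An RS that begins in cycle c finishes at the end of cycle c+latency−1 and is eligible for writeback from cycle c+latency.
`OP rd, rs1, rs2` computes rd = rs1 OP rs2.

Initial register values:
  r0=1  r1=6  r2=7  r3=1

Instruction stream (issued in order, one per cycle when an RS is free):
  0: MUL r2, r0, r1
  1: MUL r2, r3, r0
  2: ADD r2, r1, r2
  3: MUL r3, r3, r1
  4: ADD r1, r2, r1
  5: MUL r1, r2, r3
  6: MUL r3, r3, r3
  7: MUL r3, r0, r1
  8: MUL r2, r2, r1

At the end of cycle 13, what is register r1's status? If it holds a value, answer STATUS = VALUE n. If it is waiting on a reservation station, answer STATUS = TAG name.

c1: issue MUL r2<-Mul1 | r0:1,r1:6,r2:Mul1,r3:1
c2: issue MUL r2<-Mul2 | r0:1,r1:6,r2:Mul2,r3:1
c3: issue ADD r2<-Add1 | r0:1,r1:6,r2:Add1,r3:1
c4: stall | r0:1,r1:6,r2:Add1,r3:1
c5: stall | r0:1,r1:6,r2:Add1,r3:1
c6: CDB Mul1=6; issue MUL r3<-Mul1 | r0:1,r1:6,r2:Add1,r3:Mul1
c7: CDB Mul2=1; issue ADD r1<-Add2 | r0:1,r1:Add2,r2:Add1,r3:Mul1
c8: issue MUL r1<-Mul2 | r0:1,r1:Mul2,r2:Add1,r3:Mul1
c9: CDB Add1=7; stall | r0:1,r1:Mul2,r2:7,r3:Mul1
c10: stall | r0:1,r1:Mul2,r2:7,r3:Mul1
c11: CDB Add2=13; stall | r0:1,r1:Mul2,r2:7,r3:Mul1
c12: CDB Mul1=6; issue MUL r3<-Mul1 | r0:1,r1:Mul2,r2:7,r3:Mul1
c13: stall | r0:1,r1:Mul2,r2:7,r3:Mul1

STATUS = TAG Mul2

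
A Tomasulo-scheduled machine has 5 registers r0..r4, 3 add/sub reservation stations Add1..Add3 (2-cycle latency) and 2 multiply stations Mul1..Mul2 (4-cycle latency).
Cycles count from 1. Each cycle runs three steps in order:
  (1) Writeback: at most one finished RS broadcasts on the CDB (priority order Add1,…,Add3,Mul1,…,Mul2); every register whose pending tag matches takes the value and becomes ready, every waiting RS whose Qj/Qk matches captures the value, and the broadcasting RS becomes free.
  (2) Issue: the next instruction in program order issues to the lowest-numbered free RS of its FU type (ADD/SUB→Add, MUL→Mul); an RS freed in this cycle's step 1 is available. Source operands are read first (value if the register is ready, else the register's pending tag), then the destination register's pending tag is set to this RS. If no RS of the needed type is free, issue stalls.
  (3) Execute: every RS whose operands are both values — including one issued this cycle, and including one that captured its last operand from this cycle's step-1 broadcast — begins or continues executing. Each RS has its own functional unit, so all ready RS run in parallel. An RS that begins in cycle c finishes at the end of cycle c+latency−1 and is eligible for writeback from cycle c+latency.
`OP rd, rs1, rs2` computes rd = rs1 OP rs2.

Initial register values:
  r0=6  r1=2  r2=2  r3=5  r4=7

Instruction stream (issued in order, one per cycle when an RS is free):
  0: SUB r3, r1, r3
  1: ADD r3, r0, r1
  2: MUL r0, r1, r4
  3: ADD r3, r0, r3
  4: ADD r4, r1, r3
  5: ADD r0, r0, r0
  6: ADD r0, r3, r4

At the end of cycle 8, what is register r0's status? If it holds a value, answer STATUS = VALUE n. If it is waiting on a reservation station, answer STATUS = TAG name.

STATUS = TAG Add3

cycle 1: issue SUB r3<-Add1 // r0:6,r1:2,r2:2,r3:Add1,r4:7
cycle 2: issue ADD r3<-Add2 // r0:6,r1:2,r2:2,r3:Add2,r4:7
cycle 3: CDB Add1=-3; issue MUL r0<-Mul1 // r0:Mul1,r1:2,r2:2,r3:Add2,r4:7
cycle 4: CDB Add2=8; issue ADD r3<-Add1 // r0:Mul1,r1:2,r2:2,r3:Add1,r4:7
cycle 5: issue ADD r4<-Add2 // r0:Mul1,r1:2,r2:2,r3:Add1,r4:Add2
cycle 6: issue ADD r0<-Add3 // r0:Add3,r1:2,r2:2,r3:Add1,r4:Add2
cycle 7: CDB Mul1=14; stall // r0:Add3,r1:2,r2:2,r3:Add1,r4:Add2
cycle 8: stall // r0:Add3,r1:2,r2:2,r3:Add1,r4:Add2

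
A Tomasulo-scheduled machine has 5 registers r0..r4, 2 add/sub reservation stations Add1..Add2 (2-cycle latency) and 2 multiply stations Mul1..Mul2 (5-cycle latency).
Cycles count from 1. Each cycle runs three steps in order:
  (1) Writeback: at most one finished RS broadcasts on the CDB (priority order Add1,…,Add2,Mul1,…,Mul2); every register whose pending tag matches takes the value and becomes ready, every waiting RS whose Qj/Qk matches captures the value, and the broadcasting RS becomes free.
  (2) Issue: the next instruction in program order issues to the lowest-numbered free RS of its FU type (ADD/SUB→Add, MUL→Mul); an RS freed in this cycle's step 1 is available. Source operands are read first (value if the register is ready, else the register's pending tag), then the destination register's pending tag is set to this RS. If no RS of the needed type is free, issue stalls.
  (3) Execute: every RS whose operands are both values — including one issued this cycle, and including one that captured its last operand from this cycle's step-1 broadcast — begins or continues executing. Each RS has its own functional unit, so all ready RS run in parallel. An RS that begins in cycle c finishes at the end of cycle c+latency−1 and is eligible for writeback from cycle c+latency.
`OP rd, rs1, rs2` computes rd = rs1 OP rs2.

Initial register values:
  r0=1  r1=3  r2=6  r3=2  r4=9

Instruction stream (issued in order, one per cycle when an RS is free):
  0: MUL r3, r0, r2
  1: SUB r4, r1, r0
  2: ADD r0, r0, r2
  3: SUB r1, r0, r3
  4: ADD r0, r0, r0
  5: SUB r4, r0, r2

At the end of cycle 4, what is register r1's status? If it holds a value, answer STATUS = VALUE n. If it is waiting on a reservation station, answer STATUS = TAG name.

STATUS = TAG Add1

  c1: issue MUL r3<-Mul1  regs: r0:1,r1:3,r2:6,r3:Mul1,r4:9
  c2: issue SUB r4<-Add1  regs: r0:1,r1:3,r2:6,r3:Mul1,r4:Add1
  c3: issue ADD r0<-Add2  regs: r0:Add2,r1:3,r2:6,r3:Mul1,r4:Add1
  c4: CDB Add1=2; issue SUB r1<-Add1  regs: r0:Add2,r1:Add1,r2:6,r3:Mul1,r4:2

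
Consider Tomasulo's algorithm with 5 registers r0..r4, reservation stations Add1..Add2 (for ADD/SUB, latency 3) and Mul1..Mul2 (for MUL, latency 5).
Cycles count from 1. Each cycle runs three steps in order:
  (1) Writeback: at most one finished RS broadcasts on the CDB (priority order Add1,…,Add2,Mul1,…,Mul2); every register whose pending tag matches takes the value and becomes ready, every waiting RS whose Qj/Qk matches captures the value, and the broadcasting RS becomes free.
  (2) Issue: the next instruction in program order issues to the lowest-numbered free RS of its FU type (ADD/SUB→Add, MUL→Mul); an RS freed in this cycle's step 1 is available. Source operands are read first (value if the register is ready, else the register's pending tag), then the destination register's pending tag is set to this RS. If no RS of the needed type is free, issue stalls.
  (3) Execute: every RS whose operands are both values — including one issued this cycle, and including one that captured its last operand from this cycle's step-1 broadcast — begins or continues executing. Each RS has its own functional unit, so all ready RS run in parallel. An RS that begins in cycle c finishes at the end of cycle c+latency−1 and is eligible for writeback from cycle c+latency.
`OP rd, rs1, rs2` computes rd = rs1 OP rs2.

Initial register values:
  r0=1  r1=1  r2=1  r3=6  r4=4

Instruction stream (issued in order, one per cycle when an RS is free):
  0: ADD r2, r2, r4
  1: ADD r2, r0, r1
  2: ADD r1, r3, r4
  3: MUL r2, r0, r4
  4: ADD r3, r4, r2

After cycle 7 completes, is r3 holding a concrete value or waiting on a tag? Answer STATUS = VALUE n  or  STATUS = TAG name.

STATUS = TAG Add2

c1: issue ADD r2<-Add1 | r0:1,r1:1,r2:Add1,r3:6,r4:4
c2: issue ADD r2<-Add2 | r0:1,r1:1,r2:Add2,r3:6,r4:4
c3: stall | r0:1,r1:1,r2:Add2,r3:6,r4:4
c4: CDB Add1=5; issue ADD r1<-Add1 | r0:1,r1:Add1,r2:Add2,r3:6,r4:4
c5: CDB Add2=2; issue MUL r2<-Mul1 | r0:1,r1:Add1,r2:Mul1,r3:6,r4:4
c6: issue ADD r3<-Add2 | r0:1,r1:Add1,r2:Mul1,r3:Add2,r4:4
c7: CDB Add1=10 | r0:1,r1:10,r2:Mul1,r3:Add2,r4:4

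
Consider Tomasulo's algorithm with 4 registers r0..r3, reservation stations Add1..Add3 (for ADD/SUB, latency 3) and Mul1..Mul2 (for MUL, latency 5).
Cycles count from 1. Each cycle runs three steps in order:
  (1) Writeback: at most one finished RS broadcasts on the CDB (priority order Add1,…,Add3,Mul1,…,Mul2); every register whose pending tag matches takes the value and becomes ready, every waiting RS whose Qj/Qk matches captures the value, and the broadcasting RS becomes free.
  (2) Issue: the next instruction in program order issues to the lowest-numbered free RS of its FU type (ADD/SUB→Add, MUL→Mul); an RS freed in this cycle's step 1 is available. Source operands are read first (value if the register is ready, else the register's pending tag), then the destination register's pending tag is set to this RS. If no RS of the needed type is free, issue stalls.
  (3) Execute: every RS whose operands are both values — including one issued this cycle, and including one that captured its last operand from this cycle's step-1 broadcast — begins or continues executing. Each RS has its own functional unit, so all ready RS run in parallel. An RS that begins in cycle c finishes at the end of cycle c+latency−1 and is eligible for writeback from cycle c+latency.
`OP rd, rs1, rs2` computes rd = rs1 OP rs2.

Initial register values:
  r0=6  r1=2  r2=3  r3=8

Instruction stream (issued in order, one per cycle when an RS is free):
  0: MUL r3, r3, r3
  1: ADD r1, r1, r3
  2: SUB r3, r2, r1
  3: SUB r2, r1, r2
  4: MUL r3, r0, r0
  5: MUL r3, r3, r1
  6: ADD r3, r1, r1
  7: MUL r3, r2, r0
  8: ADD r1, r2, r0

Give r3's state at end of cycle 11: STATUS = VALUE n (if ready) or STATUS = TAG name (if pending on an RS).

STATUS = TAG Mul2

  c1: issue MUL r3<-Mul1  regs: r0:6,r1:2,r2:3,r3:Mul1
  c2: issue ADD r1<-Add1  regs: r0:6,r1:Add1,r2:3,r3:Mul1
  c3: issue SUB r3<-Add2  regs: r0:6,r1:Add1,r2:3,r3:Add2
  c4: issue SUB r2<-Add3  regs: r0:6,r1:Add1,r2:Add3,r3:Add2
  c5: issue MUL r3<-Mul2  regs: r0:6,r1:Add1,r2:Add3,r3:Mul2
  c6: CDB Mul1=64; issue MUL r3<-Mul1  regs: r0:6,r1:Add1,r2:Add3,r3:Mul1
  c7: stall  regs: r0:6,r1:Add1,r2:Add3,r3:Mul1
  c8: stall  regs: r0:6,r1:Add1,r2:Add3,r3:Mul1
  c9: CDB Add1=66; issue ADD r3<-Add1  regs: r0:6,r1:66,r2:Add3,r3:Add1
  c10: CDB Mul2=36; issue MUL r3<-Mul2  regs: r0:6,r1:66,r2:Add3,r3:Mul2
  c11: stall  regs: r0:6,r1:66,r2:Add3,r3:Mul2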